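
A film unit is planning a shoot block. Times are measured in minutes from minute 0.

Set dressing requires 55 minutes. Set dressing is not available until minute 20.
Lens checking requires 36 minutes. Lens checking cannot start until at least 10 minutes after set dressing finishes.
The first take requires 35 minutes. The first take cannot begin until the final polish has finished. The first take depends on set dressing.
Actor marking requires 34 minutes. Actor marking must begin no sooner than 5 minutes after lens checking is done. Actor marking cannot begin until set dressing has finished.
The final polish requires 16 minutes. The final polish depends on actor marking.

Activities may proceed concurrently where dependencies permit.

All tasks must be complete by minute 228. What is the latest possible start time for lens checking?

102

To finish by minute 228, the first take (duration 35) must start no later than minute 193.
The final polish feeds into the first take (must start by minute 193); so the final polish must finish by minute 193 and therefore start by minute 177.
Actor marking feeds into the final polish (must start by minute 177); so actor marking must finish by minute 177 and therefore start by minute 143.
Since actor marking (must start by minute 143, minus 5-minute gap → minute 138) depends on it, lens checking must finish by minute 138. Backing off its 36-minute duration gives a latest start of minute 102.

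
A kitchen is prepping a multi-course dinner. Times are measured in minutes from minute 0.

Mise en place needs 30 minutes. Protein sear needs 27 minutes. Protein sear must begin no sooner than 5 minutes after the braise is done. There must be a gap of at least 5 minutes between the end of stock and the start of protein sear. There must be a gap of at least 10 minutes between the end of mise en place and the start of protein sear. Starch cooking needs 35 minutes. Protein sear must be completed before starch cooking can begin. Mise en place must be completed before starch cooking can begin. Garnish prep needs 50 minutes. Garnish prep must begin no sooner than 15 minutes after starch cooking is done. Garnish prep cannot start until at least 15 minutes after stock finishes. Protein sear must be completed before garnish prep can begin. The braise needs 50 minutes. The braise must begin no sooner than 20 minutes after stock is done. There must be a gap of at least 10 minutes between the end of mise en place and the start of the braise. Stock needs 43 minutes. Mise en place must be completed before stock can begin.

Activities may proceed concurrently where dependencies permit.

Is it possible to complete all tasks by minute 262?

No

Mise en place has no prerequisites, so it starts at minute 0 and finishes at minute 30.
Stock waits on mise en place (finishes minute 30), so it starts at minute 30 and finishes at 30 + 43 = minute 73.
The braise has to wait for stock (finishes minute 73, plus 20-minute gap → minute 93); mise en place (finishes minute 30, plus 10-minute gap → minute 40). The latest of these is minute 93, so the braise runs minute 93 to 93 + 50 = minute 143.
For protein sear: the braise (finishes minute 143, plus 5-minute gap → minute 148); stock (finishes minute 73, plus 5-minute gap → minute 78); mise en place (finishes minute 30, plus 10-minute gap → minute 40). Taking the maximum gives a start of minute 148, and it finishes at 148 + 27 = minute 175.
For starch cooking: protein sear (finishes minute 175); mise en place (finishes minute 30). Taking the maximum gives a start of minute 175, and it finishes at 175 + 35 = minute 210.
Garnish prep has to wait for starch cooking (finishes minute 210, plus 15-minute gap → minute 225); stock (finishes minute 73, plus 15-minute gap → minute 88); protein sear (finishes minute 175). The latest of these is minute 225, so garnish prep runs minute 225 to 225 + 50 = minute 275.
The earliest everything can be done is minute 275, which is after the deadline of 262, so it is not possible.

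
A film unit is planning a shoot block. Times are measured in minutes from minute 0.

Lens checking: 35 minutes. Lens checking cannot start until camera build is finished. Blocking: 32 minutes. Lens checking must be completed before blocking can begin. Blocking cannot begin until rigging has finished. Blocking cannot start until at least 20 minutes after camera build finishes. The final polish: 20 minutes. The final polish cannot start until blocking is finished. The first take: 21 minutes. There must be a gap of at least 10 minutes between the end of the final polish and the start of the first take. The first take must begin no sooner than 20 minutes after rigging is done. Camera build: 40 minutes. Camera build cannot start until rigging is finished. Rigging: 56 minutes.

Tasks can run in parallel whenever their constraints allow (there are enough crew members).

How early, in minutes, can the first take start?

193

Nothing blocks rigging, so it runs from minute 0 to minute 56.
Camera build cannot begin until rigging (finishes minute 56). It runs from minute 56 to 56 + 40 = minute 96.
Lens checking waits on camera build (finishes minute 96), so it starts at minute 96 and finishes at 96 + 35 = minute 131.
Blocking has to wait for lens checking (finishes minute 131); rigging (finishes minute 56); camera build (finishes minute 96, plus 20-minute gap → minute 116). The latest of these is minute 131, so blocking runs minute 131 to 131 + 32 = minute 163.
The final polish cannot begin until blocking (finishes minute 163). It runs from minute 163 to 163 + 20 = minute 183.
The first take waits on the final polish (finishes minute 183, plus 10-minute gap → minute 193); rigging (finishes minute 56, plus 20-minute gap → minute 76). The latest of these is minute 193, which is the earliest the first take can start.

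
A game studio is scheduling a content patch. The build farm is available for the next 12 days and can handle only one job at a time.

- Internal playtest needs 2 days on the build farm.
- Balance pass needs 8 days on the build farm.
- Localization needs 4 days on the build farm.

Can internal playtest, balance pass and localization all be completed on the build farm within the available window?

Running back to back, the jobs need 2 + 8 + 4 = 14 days on the build farm.
Since 14 > 12, they cannot all fit.

No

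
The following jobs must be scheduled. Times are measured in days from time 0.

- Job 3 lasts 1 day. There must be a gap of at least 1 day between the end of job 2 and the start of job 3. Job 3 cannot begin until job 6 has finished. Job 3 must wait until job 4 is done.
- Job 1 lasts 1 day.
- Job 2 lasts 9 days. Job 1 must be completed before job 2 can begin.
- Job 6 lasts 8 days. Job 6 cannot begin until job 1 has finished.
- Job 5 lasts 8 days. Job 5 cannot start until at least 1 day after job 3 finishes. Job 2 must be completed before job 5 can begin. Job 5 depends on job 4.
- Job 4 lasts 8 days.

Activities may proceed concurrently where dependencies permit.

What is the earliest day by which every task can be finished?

21

Job 4 can start immediately at day 0; it finishes at day 8.
Nothing blocks job 1, so it runs from day 0 to day 1.
Job 6 waits on job 1 (finishes day 1), so it starts at day 1 and finishes at 1 + 8 = day 9.
After job 1 (finishes day 1), job 2 can start at day 1 and finishes at day 10.
Job 3 has to wait for job 2 (finishes day 10, plus 1-day gap → day 11); job 6 (finishes day 9); job 4 (finishes day 8). The latest of these is day 11, so job 3 runs day 11 to 11 + 1 = day 12.
Job 5 needs all of job 3 (finishes day 12, plus 1-day gap → day 13); job 2 (finishes day 10); job 4 (finishes day 8). That puts its earliest start at day 13; it finishes at 13 + 8 = day 21.
All tasks are finished once the last one completes. Finish times: Job 1 at 1, Job 2 at 10, Job 3 at 12, Job 4 at 8, Job 5 at 21, Job 6 at 9. The latest is day 21.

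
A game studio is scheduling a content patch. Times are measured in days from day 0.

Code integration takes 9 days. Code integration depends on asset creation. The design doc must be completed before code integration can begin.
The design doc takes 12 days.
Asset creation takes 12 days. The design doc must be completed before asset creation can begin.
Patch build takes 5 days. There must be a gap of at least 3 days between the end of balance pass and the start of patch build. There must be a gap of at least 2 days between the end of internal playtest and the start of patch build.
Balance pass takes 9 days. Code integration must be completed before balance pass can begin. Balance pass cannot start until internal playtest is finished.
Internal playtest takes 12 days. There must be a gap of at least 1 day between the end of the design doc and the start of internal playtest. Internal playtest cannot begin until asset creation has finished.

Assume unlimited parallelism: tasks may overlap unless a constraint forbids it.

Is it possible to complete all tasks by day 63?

Yes

The design doc can start immediately at day 0; it finishes at day 12.
After the design doc (finishes day 12), asset creation can start at day 12 and finishes at day 24.
Internal playtest needs all of the design doc (finishes day 12, plus 1-day gap → day 13); asset creation (finishes day 24). That puts its earliest start at day 24; it finishes at 24 + 12 = day 36.
For code integration: asset creation (finishes day 24); the design doc (finishes day 12). Taking the maximum gives a start of day 24, and it finishes at 24 + 9 = day 33.
Balance pass cannot start until code integration (finishes day 33); internal playtest (finishes day 36). The controlling bound is day 36, so balance pass finishes at 36 + 9 = day 45.
Patch build has to wait for balance pass (finishes day 45, plus 3-day gap → day 48); internal playtest (finishes day 36, plus 2-day gap → day 38). The latest of these is day 48, so patch build runs day 48 to 48 + 5 = day 53.
Every task is finished by day 53, which is no later than the deadline of 63, so the schedule is feasible.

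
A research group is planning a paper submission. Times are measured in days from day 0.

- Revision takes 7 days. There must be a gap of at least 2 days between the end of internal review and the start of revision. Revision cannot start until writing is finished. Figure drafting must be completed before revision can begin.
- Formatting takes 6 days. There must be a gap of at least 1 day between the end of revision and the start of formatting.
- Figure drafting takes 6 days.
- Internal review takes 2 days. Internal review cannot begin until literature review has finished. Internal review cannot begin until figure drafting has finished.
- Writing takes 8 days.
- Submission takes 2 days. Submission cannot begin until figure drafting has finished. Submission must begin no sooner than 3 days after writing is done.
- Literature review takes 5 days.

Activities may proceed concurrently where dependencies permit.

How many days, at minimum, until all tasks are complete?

Nothing blocks writing, so it runs from day 0 to day 8.
Nothing blocks figure drafting, so it runs from day 0 to day 6.
For submission: figure drafting (finishes day 6); writing (finishes day 8, plus 3-day gap → day 11). Taking the maximum gives a start of day 11, and it finishes at 11 + 2 = day 13.
Literature review can start immediately at day 0; it finishes at day 5.
Internal review has to wait for literature review (finishes day 5); figure drafting (finishes day 6). The latest of these is day 6, so internal review runs day 6 to 6 + 2 = day 8.
Revision cannot start until internal review (finishes day 8, plus 2-day gap → day 10); writing (finishes day 8); figure drafting (finishes day 6). The controlling bound is day 10, so revision finishes at 10 + 7 = day 17.
Formatting cannot begin until revision (finishes day 17, plus 1-day gap → day 18). It runs from day 18 to 18 + 6 = day 24.
All tasks are finished once the last one completes. Finish times: Literature review at 5, Figure drafting at 6, Writing at 8, Internal review at 8, Revision at 17, Formatting at 24, Submission at 13. The latest is day 24.

24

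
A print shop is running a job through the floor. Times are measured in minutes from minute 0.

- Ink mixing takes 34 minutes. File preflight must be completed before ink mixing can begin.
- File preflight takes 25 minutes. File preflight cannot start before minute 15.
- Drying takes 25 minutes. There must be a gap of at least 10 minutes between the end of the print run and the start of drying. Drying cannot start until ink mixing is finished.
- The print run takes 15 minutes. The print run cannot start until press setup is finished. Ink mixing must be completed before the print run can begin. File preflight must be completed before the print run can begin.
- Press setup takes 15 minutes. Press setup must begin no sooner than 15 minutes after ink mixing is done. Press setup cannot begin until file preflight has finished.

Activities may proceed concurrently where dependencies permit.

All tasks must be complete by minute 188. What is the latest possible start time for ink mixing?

74

Nothing follows drying; the deadline of minute 188 is its only limit. It must start by 188 − 25 = minute 163.
The print run feeds into drying (must start by minute 163, minus 10-minute gap → minute 153); so the print run must finish by minute 153 and therefore start by minute 138.
Since the print run (must start by minute 138) depends on it, press setup must finish by minute 138. Backing off its 15-minute duration gives a latest start of minute 123.
Ink mixing must finish in time for press setup (must start by minute 123, minus 15-minute gap → minute 108); the print run (must start by minute 138); drying (must start by minute 163). The tightest is minute 108, so ink mixing must start by 108 − 34 = minute 74.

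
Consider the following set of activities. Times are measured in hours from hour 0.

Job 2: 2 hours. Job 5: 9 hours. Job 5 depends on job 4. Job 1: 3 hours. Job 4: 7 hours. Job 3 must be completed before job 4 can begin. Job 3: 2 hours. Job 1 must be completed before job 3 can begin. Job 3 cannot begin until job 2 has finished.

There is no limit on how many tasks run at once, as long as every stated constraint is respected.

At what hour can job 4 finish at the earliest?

12

Job 2 can start immediately at hour 0; it finishes at hour 2.
Job 1 can start immediately at hour 0; it finishes at hour 3.
Job 3 needs all of job 1 (finishes hour 3); job 2 (finishes hour 2). That puts its earliest start at hour 3; it finishes at 3 + 2 = hour 5.
Job 4 cannot begin until job 3 (finishes hour 5). It runs from hour 5 to 5 + 7 = hour 12.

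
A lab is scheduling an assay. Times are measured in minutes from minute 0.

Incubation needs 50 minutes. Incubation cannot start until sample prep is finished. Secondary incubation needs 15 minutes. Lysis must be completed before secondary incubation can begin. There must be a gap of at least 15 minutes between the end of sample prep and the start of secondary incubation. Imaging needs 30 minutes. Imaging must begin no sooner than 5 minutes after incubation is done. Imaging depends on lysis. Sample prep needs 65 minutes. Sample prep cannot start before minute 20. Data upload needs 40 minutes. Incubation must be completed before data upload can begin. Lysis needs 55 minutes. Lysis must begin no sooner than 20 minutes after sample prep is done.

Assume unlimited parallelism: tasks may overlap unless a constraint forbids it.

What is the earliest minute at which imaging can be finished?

Sample prep cannot begin until its own release at minute 20. It runs from minute 20 to 20 + 65 = minute 85.
Incubation waits on sample prep (finishes minute 85), so it starts at minute 85 and finishes at 85 + 50 = minute 135.
Lysis waits on sample prep (finishes minute 85, plus 20-minute gap → minute 105), so it starts at minute 105 and finishes at 105 + 55 = minute 160.
Imaging has to wait for incubation (finishes minute 135, plus 5-minute gap → minute 140); lysis (finishes minute 160). The latest of these is minute 160, so imaging runs minute 160 to 160 + 30 = minute 190.

190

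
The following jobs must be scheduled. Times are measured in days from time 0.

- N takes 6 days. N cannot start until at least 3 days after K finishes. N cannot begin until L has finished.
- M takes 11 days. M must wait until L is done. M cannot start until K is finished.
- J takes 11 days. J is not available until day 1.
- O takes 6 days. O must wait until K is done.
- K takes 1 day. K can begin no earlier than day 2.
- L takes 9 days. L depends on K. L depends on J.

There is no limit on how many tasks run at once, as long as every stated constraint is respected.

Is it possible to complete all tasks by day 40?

Yes

After its own release at day 2, K can start at day 2 and finishes at day 3.
O waits on K (finishes day 3), so it starts at day 3 and finishes at 3 + 6 = day 9.
J waits on its own release at day 1, so it starts at day 1 and finishes at 1 + 11 = day 12.
For L: K (finishes day 3); J (finishes day 12). Taking the maximum gives a start of day 12, and it finishes at 12 + 9 = day 21.
N needs all of K (finishes day 3, plus 3-day gap → day 6); L (finishes day 21). That puts its earliest start at day 21; it finishes at 21 + 6 = day 27.
For M: L (finishes day 21); K (finishes day 3). Taking the maximum gives a start of day 21, and it finishes at 21 + 11 = day 32.
Every task is finished by day 32, which is no later than the deadline of 40, so the schedule is feasible.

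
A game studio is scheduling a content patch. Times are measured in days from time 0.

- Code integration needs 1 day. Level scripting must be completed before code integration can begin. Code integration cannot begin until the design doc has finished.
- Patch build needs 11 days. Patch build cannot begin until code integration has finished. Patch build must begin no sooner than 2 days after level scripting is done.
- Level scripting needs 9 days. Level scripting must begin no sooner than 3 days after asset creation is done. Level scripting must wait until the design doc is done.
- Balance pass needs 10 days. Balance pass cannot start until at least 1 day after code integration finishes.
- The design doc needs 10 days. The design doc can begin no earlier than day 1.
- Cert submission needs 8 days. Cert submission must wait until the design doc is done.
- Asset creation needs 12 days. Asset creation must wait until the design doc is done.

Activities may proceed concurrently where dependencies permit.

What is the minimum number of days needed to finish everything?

48

The design doc cannot begin until its own release at day 1. It runs from day 1 to 1 + 10 = day 11.
Cert submission waits on the design doc (finishes day 11), so it starts at day 11 and finishes at 11 + 8 = day 19.
After the design doc (finishes day 11), asset creation can start at day 11 and finishes at day 23.
Level scripting cannot start until asset creation (finishes day 23, plus 3-day gap → day 26); the design doc (finishes day 11). The controlling bound is day 26, so level scripting finishes at 26 + 9 = day 35.
For code integration: level scripting (finishes day 35); the design doc (finishes day 11). Taking the maximum gives a start of day 35, and it finishes at 35 + 1 = day 36.
Patch build cannot start until code integration (finishes day 36); level scripting (finishes day 35, plus 2-day gap → day 37). The controlling bound is day 37, so patch build finishes at 37 + 11 = day 48.
After code integration (finishes day 36, plus 1-day gap → day 37), balance pass can start at day 37 and finishes at day 47.
All tasks are finished once the last one completes. Finish times: The design doc at 11, Asset creation at 23, Level scripting at 35, Code integration at 36, Balance pass at 47, Cert submission at 19, Patch build at 48. The latest is day 48.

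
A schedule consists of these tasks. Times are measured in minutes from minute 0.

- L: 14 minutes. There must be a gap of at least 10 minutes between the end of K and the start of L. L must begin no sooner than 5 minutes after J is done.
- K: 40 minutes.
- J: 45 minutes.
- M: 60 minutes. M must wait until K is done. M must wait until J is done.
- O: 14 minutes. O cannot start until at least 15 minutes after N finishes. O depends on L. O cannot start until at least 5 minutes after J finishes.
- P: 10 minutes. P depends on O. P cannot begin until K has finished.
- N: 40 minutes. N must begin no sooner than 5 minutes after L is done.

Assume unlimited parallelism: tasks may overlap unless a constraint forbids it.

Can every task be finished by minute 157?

Yes

Nothing blocks K, so it runs from minute 0 to minute 40.
J has no prerequisites, so it starts at minute 0 and finishes at minute 45.
M cannot start until K (finishes minute 40); J (finishes minute 45). The controlling bound is minute 45, so M finishes at 45 + 60 = minute 105.
For L: K (finishes minute 40, plus 10-minute gap → minute 50); J (finishes minute 45, plus 5-minute gap → minute 50). Taking the maximum gives a start of minute 50, and it finishes at 50 + 14 = minute 64.
N waits on L (finishes minute 64, plus 5-minute gap → minute 69), so it starts at minute 69 and finishes at 69 + 40 = minute 109.
O has to wait for N (finishes minute 109, plus 15-minute gap → minute 124); L (finishes minute 64); J (finishes minute 45, plus 5-minute gap → minute 50). The latest of these is minute 124, so O runs minute 124 to 124 + 14 = minute 138.
P needs all of O (finishes minute 138); K (finishes minute 40). That puts its earliest start at minute 138; it finishes at 138 + 10 = minute 148.
Every task is finished by minute 148, which is no later than the deadline of 157, so the schedule is feasible.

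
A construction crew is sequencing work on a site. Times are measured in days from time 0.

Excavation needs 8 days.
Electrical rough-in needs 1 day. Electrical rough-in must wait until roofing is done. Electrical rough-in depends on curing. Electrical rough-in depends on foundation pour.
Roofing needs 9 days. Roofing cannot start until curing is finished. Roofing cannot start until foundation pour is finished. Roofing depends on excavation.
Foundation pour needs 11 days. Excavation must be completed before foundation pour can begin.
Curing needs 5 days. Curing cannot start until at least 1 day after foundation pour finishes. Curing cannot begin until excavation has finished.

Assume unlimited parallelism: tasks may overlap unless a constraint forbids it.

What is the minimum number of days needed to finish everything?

Nothing blocks excavation, so it runs from day 0 to day 8.
Foundation pour waits on excavation (finishes day 8), so it starts at day 8 and finishes at 8 + 11 = day 19.
Curing needs all of foundation pour (finishes day 19, plus 1-day gap → day 20); excavation (finishes day 8). That puts its earliest start at day 20; it finishes at 20 + 5 = day 25.
Roofing has to wait for curing (finishes day 25); foundation pour (finishes day 19); excavation (finishes day 8). The latest of these is day 25, so roofing runs day 25 to 25 + 9 = day 34.
Electrical rough-in needs all of roofing (finishes day 34); curing (finishes day 25); foundation pour (finishes day 19). That puts its earliest start at day 34; it finishes at 34 + 1 = day 35.
All tasks are finished once the last one completes. Finish times: Excavation at 8, Foundation pour at 19, Curing at 25, Roofing at 34, Electrical rough-in at 35. The latest is day 35.

35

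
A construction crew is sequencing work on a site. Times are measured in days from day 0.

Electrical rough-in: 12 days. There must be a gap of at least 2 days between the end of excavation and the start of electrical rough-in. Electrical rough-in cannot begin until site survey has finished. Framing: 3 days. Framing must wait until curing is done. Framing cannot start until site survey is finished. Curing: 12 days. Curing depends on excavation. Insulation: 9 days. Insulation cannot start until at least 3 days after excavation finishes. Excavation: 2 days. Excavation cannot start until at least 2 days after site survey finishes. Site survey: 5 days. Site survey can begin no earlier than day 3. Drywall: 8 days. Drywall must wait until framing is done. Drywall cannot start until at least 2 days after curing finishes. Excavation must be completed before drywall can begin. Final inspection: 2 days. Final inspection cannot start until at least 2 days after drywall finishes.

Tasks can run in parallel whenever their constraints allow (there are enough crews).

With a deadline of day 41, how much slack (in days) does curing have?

2

Site survey waits on its own release at day 3, so it starts at day 3 and finishes at 3 + 5 = day 8.
After site survey (finishes day 8, plus 2-day gap → day 10), excavation can start at day 10 and finishes at day 12.
Curing waits on excavation (finishes day 12), so it starts at day 12 and finishes at 12 + 12 = day 24.

Working backward from the deadline:
Final inspection has no dependents, so it just needs to finish by day 41. Starting by 41 − 2 = day 39 achieves that.
Since final inspection (must start by day 39, minus 2-day gap → day 37) depends on it, drywall must finish by day 37. Backing off its 8-day duration gives a latest start of day 29.
Framing feeds into drywall (must start by day 29); so framing must finish by day 29 and therefore start by day 26.
For curing: framing (must start by day 26); drywall (must start by day 29, minus 2-day gap → day 27). The most restrictive is day 26; with a 12-day duration, curing must start by day 14.
So curing can start as early as day 12 and as late as day 14, giving 14 − 12 = 2 days of slack.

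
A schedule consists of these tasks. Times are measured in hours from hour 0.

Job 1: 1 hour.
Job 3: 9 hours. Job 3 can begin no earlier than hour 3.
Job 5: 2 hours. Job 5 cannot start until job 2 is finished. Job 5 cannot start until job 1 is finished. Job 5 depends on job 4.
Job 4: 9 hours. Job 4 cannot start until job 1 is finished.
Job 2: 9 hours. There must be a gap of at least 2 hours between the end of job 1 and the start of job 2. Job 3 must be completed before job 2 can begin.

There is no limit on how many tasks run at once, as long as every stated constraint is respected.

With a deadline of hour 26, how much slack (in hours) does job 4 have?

14

Job 1 has no prerequisites, so it starts at hour 0 and finishes at hour 1.
After job 1 (finishes hour 1), job 4 can start at hour 1 and finishes at hour 10.

Working backward from the deadline:
Nothing follows job 5; the deadline of hour 26 is its only limit. It must start by 26 − 2 = hour 24.
Since job 5 (must start by hour 24) depends on it, job 4 must finish by hour 24. Backing off its 9-hour duration gives a latest start of hour 15.
So job 4 can start as early as hour 1 and as late as hour 15, giving 15 − 1 = 14 hours of slack.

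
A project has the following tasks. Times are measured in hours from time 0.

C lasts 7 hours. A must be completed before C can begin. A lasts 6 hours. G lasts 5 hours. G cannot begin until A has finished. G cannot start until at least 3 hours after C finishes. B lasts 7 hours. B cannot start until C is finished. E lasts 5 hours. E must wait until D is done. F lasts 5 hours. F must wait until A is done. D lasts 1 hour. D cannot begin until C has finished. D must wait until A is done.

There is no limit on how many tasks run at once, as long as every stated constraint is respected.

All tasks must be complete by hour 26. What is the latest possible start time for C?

11

To finish by hour 26, B (duration 7) must start no later than hour 19.
To finish by hour 26, E (duration 5) must start no later than hour 21.
D must finish before E (must start by hour 21). With a 1-hour duration, D must start by 21 − 1 = hour 20.
To finish by hour 26, G (duration 5) must start no later than hour 21.
C has several dependents: B (must start by hour 19); D (must start by hour 20); G (must start by hour 21, minus 3-hour gap → hour 18). The earliest of those limits is hour 18, so C must start by 18 − 7 = hour 11.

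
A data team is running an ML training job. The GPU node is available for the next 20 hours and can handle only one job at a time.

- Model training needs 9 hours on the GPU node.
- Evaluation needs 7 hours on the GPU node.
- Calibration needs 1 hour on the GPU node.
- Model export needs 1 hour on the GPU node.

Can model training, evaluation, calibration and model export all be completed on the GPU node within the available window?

Yes

Running back to back, the jobs need 9 + 7 + 1 + 1 = 18 hours on the GPU node.
Since 18 ≤ 20, they fit within the window.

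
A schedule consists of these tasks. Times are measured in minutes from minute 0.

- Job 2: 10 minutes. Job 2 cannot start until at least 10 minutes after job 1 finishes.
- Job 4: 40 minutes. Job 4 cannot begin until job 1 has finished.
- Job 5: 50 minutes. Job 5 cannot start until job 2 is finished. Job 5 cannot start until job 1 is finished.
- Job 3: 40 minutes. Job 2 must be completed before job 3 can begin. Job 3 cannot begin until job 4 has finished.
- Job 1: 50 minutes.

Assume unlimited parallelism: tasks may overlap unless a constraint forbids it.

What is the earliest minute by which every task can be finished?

130

Job 1 can start immediately at minute 0; it finishes at minute 50.
Job 4 cannot begin until job 1 (finishes minute 50). It runs from minute 50 to 50 + 40 = minute 90.
After job 1 (finishes minute 50, plus 10-minute gap → minute 60), job 2 can start at minute 60 and finishes at minute 70.
Job 5 needs all of job 2 (finishes minute 70); job 1 (finishes minute 50). That puts its earliest start at minute 70; it finishes at 70 + 50 = minute 120.
Job 3 has to wait for job 2 (finishes minute 70); job 4 (finishes minute 90). The latest of these is minute 90, so job 3 runs minute 90 to 90 + 40 = minute 130.
All tasks are finished once the last one completes. Finish times: Job 1 at 50, Job 2 at 70, Job 3 at 130, Job 4 at 90, Job 5 at 120. The latest is minute 130.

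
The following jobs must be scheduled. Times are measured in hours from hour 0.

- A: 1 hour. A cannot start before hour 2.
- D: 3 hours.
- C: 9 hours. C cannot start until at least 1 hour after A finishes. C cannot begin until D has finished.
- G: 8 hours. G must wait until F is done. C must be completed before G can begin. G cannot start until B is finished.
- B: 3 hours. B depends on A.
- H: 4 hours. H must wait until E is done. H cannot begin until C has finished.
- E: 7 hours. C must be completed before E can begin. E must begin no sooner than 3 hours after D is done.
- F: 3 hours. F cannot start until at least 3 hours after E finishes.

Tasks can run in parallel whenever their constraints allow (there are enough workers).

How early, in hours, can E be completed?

D can start immediately at hour 0; it finishes at hour 3.
A waits on its own release at hour 2, so it starts at hour 2 and finishes at 2 + 1 = hour 3.
C needs all of A (finishes hour 3, plus 1-hour gap → hour 4); D (finishes hour 3). That puts its earliest start at hour 4; it finishes at 4 + 9 = hour 13.
E needs all of C (finishes hour 13); D (finishes hour 3, plus 3-hour gap → hour 6). That puts its earliest start at hour 13; it finishes at 13 + 7 = hour 20.

20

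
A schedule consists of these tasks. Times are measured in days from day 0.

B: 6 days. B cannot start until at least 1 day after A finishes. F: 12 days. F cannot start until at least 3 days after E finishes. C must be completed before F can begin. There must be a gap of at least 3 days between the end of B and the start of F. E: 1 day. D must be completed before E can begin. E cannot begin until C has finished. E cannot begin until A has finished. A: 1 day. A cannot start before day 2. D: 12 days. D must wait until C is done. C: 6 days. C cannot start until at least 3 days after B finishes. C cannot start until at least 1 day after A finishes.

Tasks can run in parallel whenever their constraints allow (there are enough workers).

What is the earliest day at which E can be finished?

32

After its own release at day 2, A can start at day 2 and finishes at day 3.
B waits on A (finishes day 3, plus 1-day gap → day 4), so it starts at day 4 and finishes at 4 + 6 = day 10.
C has to wait for B (finishes day 10, plus 3-day gap → day 13); A (finishes day 3, plus 1-day gap → day 4). The latest of these is day 13, so C runs day 13 to 13 + 6 = day 19.
D waits on C (finishes day 19), so it starts at day 19 and finishes at 19 + 12 = day 31.
For E: D (finishes day 31); C (finishes day 19); A (finishes day 3). Taking the maximum gives a start of day 31, and it finishes at 31 + 1 = day 32.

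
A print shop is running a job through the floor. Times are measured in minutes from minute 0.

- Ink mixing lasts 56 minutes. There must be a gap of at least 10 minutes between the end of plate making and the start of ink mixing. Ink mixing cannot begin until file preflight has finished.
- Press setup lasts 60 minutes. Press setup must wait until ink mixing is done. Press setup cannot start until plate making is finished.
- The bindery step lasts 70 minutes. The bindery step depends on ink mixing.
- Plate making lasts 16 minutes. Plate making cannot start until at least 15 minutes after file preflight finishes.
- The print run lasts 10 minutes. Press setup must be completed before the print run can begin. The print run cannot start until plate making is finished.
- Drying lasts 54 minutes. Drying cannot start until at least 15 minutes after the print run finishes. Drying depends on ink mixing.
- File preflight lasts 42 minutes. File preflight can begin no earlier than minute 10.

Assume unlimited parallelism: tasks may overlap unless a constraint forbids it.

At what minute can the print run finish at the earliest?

File preflight waits on its own release at minute 10, so it starts at minute 10 and finishes at 10 + 42 = minute 52.
Plate making waits on file preflight (finishes minute 52, plus 15-minute gap → minute 67), so it starts at minute 67 and finishes at 67 + 16 = minute 83.
Ink mixing has to wait for plate making (finishes minute 83, plus 10-minute gap → minute 93); file preflight (finishes minute 52). The latest of these is minute 93, so ink mixing runs minute 93 to 93 + 56 = minute 149.
Press setup cannot start until ink mixing (finishes minute 149); plate making (finishes minute 83). The controlling bound is minute 149, so press setup finishes at 149 + 60 = minute 209.
The print run has to wait for press setup (finishes minute 209); plate making (finishes minute 83). The latest of these is minute 209, so the print run runs minute 209 to 209 + 10 = minute 219.

219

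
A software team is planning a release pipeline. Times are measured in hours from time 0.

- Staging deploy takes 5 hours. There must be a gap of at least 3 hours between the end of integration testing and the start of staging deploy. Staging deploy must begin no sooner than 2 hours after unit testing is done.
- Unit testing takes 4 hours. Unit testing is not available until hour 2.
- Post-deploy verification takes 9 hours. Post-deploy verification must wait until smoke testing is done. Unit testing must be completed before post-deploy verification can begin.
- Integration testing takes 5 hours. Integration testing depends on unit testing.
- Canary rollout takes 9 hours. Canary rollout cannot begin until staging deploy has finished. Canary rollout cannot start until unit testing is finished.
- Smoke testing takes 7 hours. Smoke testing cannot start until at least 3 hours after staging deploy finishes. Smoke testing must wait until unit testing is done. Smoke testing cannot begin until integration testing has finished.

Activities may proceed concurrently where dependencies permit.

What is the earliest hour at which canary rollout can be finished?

28

Unit testing waits on its own release at hour 2, so it starts at hour 2 and finishes at 2 + 4 = hour 6.
Integration testing cannot begin until unit testing (finishes hour 6). It runs from hour 6 to 6 + 5 = hour 11.
Staging deploy needs all of integration testing (finishes hour 11, plus 3-hour gap → hour 14); unit testing (finishes hour 6, plus 2-hour gap → hour 8). That puts its earliest start at hour 14; it finishes at 14 + 5 = hour 19.
Canary rollout needs all of staging deploy (finishes hour 19); unit testing (finishes hour 6). That puts its earliest start at hour 19; it finishes at 19 + 9 = hour 28.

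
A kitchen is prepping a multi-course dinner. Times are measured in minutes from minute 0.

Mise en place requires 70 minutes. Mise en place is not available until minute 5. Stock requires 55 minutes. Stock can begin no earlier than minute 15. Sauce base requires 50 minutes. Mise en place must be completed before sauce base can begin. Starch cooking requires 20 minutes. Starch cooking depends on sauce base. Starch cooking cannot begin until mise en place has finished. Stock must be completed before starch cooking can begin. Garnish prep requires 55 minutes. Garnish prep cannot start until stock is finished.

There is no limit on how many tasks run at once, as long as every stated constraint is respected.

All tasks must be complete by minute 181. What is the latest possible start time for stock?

Nothing follows starch cooking; the deadline of minute 181 is its only limit. It must start by 181 − 20 = minute 161.
Garnish prep has no dependents, so it just needs to finish by minute 181. Starting by 181 − 55 = minute 126 achieves that.
For stock: starch cooking (must start by minute 161); garnish prep (must start by minute 126). The most restrictive is minute 126; with a 55-minute duration, stock must start by minute 71.

71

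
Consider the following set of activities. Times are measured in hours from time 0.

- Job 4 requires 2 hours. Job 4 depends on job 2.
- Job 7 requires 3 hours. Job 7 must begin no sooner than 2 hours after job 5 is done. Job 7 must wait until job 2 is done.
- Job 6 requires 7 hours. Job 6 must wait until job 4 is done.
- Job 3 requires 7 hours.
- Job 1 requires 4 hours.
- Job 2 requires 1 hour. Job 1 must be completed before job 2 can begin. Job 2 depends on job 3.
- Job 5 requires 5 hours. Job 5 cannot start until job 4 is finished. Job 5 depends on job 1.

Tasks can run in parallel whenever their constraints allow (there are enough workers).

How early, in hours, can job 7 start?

17

Nothing blocks job 3, so it runs from hour 0 to hour 7.
Nothing blocks job 1, so it runs from hour 0 to hour 4.
Job 2 cannot start until job 1 (finishes hour 4); job 3 (finishes hour 7). The controlling bound is hour 7, so job 2 finishes at 7 + 1 = hour 8.
Job 4 waits on job 2 (finishes hour 8), so it starts at hour 8 and finishes at 8 + 2 = hour 10.
Job 5 cannot start until job 4 (finishes hour 10); job 1 (finishes hour 4). The controlling bound is hour 10, so job 5 finishes at 10 + 5 = hour 15.
Job 7 waits on job 5 (finishes hour 15, plus 2-hour gap → hour 17); job 2 (finishes hour 8). The latest of these is hour 17, which is the earliest job 7 can start.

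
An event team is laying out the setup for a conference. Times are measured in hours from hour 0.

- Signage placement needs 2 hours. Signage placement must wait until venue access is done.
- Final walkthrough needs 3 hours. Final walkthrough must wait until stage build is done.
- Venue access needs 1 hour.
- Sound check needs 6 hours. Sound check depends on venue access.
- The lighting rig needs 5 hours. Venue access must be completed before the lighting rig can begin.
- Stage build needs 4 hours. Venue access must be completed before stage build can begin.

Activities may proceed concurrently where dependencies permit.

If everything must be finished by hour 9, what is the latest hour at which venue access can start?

1

Nothing follows final walkthrough; the deadline of hour 9 is its only limit. It must start by 9 − 3 = hour 6.
Stage build must finish before final walkthrough (must start by hour 6). With a 4-hour duration, stage build must start by 6 − 4 = hour 2.
The lighting rig has no dependents, so it just needs to finish by hour 9. Starting by 9 − 5 = hour 4 achieves that.
Signage placement has no dependents, so it just needs to finish by hour 9. Starting by 9 − 2 = hour 7 achieves that.
Sound check must finish by hour 9; it takes 6 hours, so it must start by 9 − 6 = hour 3.
For venue access: stage build (must start by hour 2); the lighting rig (must start by hour 4); signage placement (must start by hour 7); sound check (must start by hour 3). The most restrictive is hour 2; with a 1-hour duration, venue access must start by hour 1.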